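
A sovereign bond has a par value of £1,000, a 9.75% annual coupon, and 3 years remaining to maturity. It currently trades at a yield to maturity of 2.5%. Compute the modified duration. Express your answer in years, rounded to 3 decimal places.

Periodic yield y = 0.025. First find Macaulay duration:
  t   CF        PV=CF/(1+0.025)^t    t·PV
  1        97.50        95.1220        95.1220
  2        97.50        92.8019       185.6038
  3     1,097.50     1,019.1379     3,057.4136
  Σ                  1,207.0617     3,338.1393
P = 1,207.0617; Macaulay duration = 3,338.1393 / 1,207.0617 = 2.76551 years.
Modified duration = D_Mac / (1 + y) = 2.76551 / 1.025 = 2.69806 years.

2.698 years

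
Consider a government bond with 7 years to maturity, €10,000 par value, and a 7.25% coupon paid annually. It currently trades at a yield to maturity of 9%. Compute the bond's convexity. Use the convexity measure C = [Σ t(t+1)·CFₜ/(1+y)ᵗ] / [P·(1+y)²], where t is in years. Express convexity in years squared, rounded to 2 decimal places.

With y = 0.09:
  t   CF        PV=CF/(1+0.09)^t    t·PV        t(t+1)·PV
  1       725.00       665.1376       665.1376       1,330.2752
  2       725.00       610.2180     1,220.4360       3,661.3080
  3       725.00       559.8330     1,679.4991       6,717.9963
  4       725.00       513.6083     2,054.4331      10,272.1656
  5       725.00       471.2003     2,356.0013      14,136.0077
  6       725.00       432.2938     2,593.7629      18,156.3401
  7    10,725.00     5,866.9423    41,068.5959     328,548.7675
  Σ                  9,119.2333    51,637.8659     382,822.8602
P = 9,119.2333.
Convexity = Σ t(t+1)·PV / [P·(1+y)²] = 382,822.8602 / (9,119.2333 × 1.188100) = 35.33349.

35.33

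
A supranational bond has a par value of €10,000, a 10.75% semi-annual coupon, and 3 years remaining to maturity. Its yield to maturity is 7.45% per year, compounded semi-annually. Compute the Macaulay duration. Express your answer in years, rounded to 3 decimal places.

Periodic yield y = 0.03725. Discount each cash flow and weight by its period:
  t   CF        PV=CF/(1+0.03725)^t    t·PV
  1       537.50       518.1972       518.1972
  2       537.50       499.5875       999.1750
  3       537.50       481.6462     1,444.9386
  4       537.50       464.3492     1,857.3968
  5       537.50       447.6734     2,238.3668
  6    10,537.50     8,461.2967    50,767.7805
  Σ                 10,872.7502    57,825.8549
Price P = Σ PV = 10,872.7502.
Macaulay duration = Σ(t·PV) / P = 57,825.8549 / 10,872.7502 = 5.31842 half-year periods.
In years: 5.31842 / 2 = 2.65921 years.

2.659 years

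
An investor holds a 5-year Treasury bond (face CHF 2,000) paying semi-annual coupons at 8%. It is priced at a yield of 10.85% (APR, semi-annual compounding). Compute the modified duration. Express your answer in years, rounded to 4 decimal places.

Periodic yield y = 0.05425. First find Macaulay duration:
  t   CF        PV=CF/(1+0.05425)^t    t·PV
  1        80.00        75.8833        75.8833
  2        80.00        71.9785       143.9570
  3        80.00        68.2746       204.8238
  4        80.00        64.7613       259.0452
  5        80.00        61.4288       307.1439
  6        80.00        58.2678       349.6066
  7        80.00        55.2694       386.8858
  8        80.00        52.4253       419.4026
  9        80.00        49.7276       447.5484
  10    2,080.00     1,226.3862    12,263.8615
  Σ                  1,784.4027    14,858.1581
P = 1,784.4027; Macaulay duration = 14,858.1581 / 1,784.4027 = 8.32668 half-year periods = 4.16334 years.
Modified duration = D_Mac / (1 + y) = 4.16334 / 1.05425 = 3.94910 years.

3.9491 years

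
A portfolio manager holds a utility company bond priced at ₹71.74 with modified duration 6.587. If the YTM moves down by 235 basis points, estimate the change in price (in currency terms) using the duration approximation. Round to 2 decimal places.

Duration approximation: ΔP/P ≈ -D_mod · Δy = -6.587 × (-0.0235) = +0.1547945.
ΔP ≈ 71.74 × (+0.1547945) = +11.10495743.

+₹11.10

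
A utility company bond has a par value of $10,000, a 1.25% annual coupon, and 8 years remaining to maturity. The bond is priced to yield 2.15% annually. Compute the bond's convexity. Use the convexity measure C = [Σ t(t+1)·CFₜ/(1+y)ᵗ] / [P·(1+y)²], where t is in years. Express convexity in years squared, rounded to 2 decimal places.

With y = 0.0215:
  t   CF        PV=CF/(1+0.0215)^t    t·PV        t(t+1)·PV
  1       125.00       122.3691       122.3691         244.7381
  2       125.00       119.7935       239.5870         718.7610
  3       125.00       117.2722       351.8165       1,407.2658
  4       125.00       114.8039       459.2155       2,296.0774
  5       125.00       112.3875       561.9377       3,371.6261
  6       125.00       110.0221       660.1324       4,620.9267
  7       125.00       107.7064       753.9446       6,031.5571
  8    10,125.00     8,540.5937    68,324.7500     614,922.7498
  Σ                  9,344.9483    71,473.7527     633,613.7021
P = 9,344.9483.
Convexity = Σ t(t+1)·PV / [P·(1+y)²] = 633,613.7021 / (9,344.9483 × 1.043462) = 64.97868.

64.98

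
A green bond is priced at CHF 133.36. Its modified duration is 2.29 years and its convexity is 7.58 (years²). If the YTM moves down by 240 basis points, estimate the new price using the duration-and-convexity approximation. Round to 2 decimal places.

CHF 140.98

Duration effect: -D_mod·Δy = -2.29 × (-0.024) = +0.054960
Convexity effect: ½·C·(Δy)² = 0.5 × 7.58 × (-0.024)² = +0.00218304
ΔP/P ≈ +0.054960 + 0.00218304 = +0.05714304
New price ≈ 133.36 × (1 + 0.05714304) = 140.9805958144.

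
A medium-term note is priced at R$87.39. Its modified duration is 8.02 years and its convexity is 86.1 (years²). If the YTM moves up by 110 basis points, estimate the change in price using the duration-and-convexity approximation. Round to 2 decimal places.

Duration effect: -D_mod·Δy = -8.02 × (+0.011) = -0.088220
Convexity effect: ½·C·(Δy)² = 0.5 × 86.1 × (0.011)² = +0.00520905
ΔP/P ≈ -0.088220 + 0.00520905 = -0.08301095
ΔP ≈ 87.39 × (-0.08301095) = -7.2543269205.

-R$7.25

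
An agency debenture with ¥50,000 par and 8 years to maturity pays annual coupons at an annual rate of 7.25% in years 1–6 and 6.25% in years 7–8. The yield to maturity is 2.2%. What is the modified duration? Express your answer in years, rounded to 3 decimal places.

Periodic yield y = 0.022. First find Macaulay duration:
  t   CF        PV=CF/(1+0.022)^t    t·PV
  1     3,625.00     3,546.9667     3,546.9667
  2     3,625.00     3,470.6132     6,941.2265
  3     3,625.00     3,395.9034    10,187.7101
  4     3,625.00     3,322.8017    13,291.2069
  5     3,625.00     3,251.2737    16,256.3685
  6     3,625.00     3,181.2854    19,087.7126
  7     3,125.00     2,683.4515    18,784.1605
  8    53,125.00    44,636.6689   357,093.3509
  Σ                 67,488.9646   445,188.7027
P = 67,488.9646; Macaulay duration = 445,188.7027 / 67,488.9646 = 6.59647 years.
Modified duration = D_Mac / (1 + y) = 6.59647 / 1.022 = 6.45447 years.

6.454 years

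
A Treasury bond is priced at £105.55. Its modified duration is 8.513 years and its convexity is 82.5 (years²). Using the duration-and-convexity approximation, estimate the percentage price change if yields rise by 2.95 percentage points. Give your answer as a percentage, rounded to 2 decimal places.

Duration effect: -D_mod·Δy = -8.513 × (+0.0295) = -0.2511335
Convexity effect: ½·C·(Δy)² = 0.5 × 82.5 × (0.0295)² = +0.0358978125
ΔP/P ≈ -0.2511335 + 0.0358978125 = -0.2152356875
= -21.52356875%.

-21.52%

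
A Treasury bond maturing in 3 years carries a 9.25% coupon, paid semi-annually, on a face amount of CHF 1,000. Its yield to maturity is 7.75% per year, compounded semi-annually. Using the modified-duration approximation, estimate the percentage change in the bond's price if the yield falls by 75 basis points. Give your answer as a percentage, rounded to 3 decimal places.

+1.945%

Periodic yield y = 0.03875. Modified duration first:
  t   CF        PV=CF/(1+0.03875)^t    t·PV
  1        46.25        44.5247        44.5247
  2        46.25        42.8637        85.7274
  3        46.25        41.2647       123.7941
  4        46.25        39.7253       158.9013
  5        46.25        38.2434       191.2170
  6     1,046.25       832.8547     4,997.1283
  Σ                  1,039.4765     5,601.2928
P = 1,039.4765; D_Mac = 5.38857 half-year periods = 2.69429 yrs; D_mod = 2.69429/(1+0.03875) = 2.59378 yrs.
ΔP/P ≈ -D_mod · Δy = -2.59378 × (-0.0075) = +0.019453 = +1.9453%.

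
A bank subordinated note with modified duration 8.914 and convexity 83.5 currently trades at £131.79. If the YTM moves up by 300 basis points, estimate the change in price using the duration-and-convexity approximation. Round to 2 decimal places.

Duration effect: -D_mod·Δy = -8.914 × (+0.03) = -0.267420
Convexity effect: ½·C·(Δy)² = 0.5 × 83.5 × (0.03)² = +0.0375750
ΔP/P ≈ -0.267420 + 0.0375750 = -0.229845
ΔP ≈ 131.79 × (-0.229845) = -30.29127255.

-£30.29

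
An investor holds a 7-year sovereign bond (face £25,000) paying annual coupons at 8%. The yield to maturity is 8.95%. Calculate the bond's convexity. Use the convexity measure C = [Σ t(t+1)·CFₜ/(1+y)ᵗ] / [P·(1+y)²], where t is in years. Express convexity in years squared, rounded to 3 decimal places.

34.679

With y = 0.0895:
  t   CF        PV=CF/(1+0.0895)^t    t·PV        t(t+1)·PV
  1     2,000.00     1,835.7045     1,835.7045       3,671.4089
  2     2,000.00     1,684.9054     3,369.8108      10,109.4325
  3     2,000.00     1,546.4942     4,639.4826      18,557.9302
  4     2,000.00     1,419.4531     5,677.8125      28,389.0626
  5     2,000.00     1,302.8482     6,514.2411      39,085.4465
  6     2,000.00     1,195.8221     7,174.9328      50,224.5297
  7    27,000.00    14,817.4381   103,722.0668     829,776.5344
  Σ                 23,802.6657   132,934.0511     979,814.3449
P = 23,802.6657.
Convexity = Σ t(t+1)·PV / [P·(1+y)²] = 979,814.3449 / (23,802.6657 × 1.187010) = 34.67877.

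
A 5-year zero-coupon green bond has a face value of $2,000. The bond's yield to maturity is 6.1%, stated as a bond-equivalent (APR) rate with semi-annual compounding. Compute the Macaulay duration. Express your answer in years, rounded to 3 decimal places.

5.000 years

A zero-coupon bond has a single cash flow at maturity, so its Macaulay duration equals its maturity: 5 years.
(Equivalently: 10 semi-annual periods ÷ 2 = 5 years.)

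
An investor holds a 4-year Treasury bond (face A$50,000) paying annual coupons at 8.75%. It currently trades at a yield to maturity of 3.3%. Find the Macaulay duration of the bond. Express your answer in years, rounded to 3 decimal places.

3.586 years

Periodic yield y = 0.033. Discount each cash flow and weight by its year:
  t   CF        PV=CF/(1+0.033)^t    t·PV
  1     4,375.00     4,235.2372     4,235.2372
  2     4,375.00     4,099.9392     8,199.8784
  3     4,375.00     3,968.9634    11,906.8902
  4    54,375.00    47,752.7057   191,010.8227
  Σ                 60,056.8454   215,352.8284
Price P = Σ PV = 60,056.8454.
Macaulay duration = Σ(t·PV) / P = 215,352.8284 / 60,056.8454 = 3.58582 years.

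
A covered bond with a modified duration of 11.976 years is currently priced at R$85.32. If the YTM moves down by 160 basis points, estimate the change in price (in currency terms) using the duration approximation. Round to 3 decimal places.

Duration approximation: ΔP/P ≈ -D_mod · Δy = -11.976 × (-0.016) = +0.191616.
ΔP ≈ 85.32 × (+0.191616) = +16.34867712.

+R$16.349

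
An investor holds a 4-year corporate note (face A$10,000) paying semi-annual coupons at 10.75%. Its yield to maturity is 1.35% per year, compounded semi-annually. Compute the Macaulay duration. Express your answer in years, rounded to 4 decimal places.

Periodic yield y = 0.00675. Discount each cash flow and weight by its period:
  t   CF        PV=CF/(1+0.00675)^t    t·PV
  1       537.50       533.8962       533.8962
  2       537.50       530.3166     1,060.6331
  3       537.50       526.7609     1,580.2828
  4       537.50       523.2291     2,092.9165
  5       537.50       519.7210     2,598.6051
  6       537.50       516.2364     3,097.4185
  7       537.50       512.7752     3,589.4263
  8    10,537.50     9,985.3773    79,883.0188
  Σ                 13,648.3128    94,436.1973
Price P = Σ PV = 13,648.3128.
Macaulay duration = Σ(t·PV) / P = 94,436.1973 / 13,648.3128 = 6.91926 half-year periods.
In years: 6.91926 / 2 = 3.45963 years.

3.4596 years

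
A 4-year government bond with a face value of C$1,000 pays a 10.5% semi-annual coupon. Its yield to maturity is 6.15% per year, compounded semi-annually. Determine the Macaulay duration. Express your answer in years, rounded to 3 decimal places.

3.417 years

Periodic yield y = 0.03075. Discount each cash flow and weight by its period:
  t   CF        PV=CF/(1+0.03075)^t    t·PV
  1        52.50        50.9338        50.9338
  2        52.50        49.4143        98.8286
  3        52.50        47.9401       143.8204
  4        52.50        46.5100       186.0398
  5        52.50        45.1224       225.6122
  6        52.50        43.7763       262.6579
  7        52.50        42.4704       297.2925
  8     1,052.50       826.0291     6,608.2329
  Σ                  1,152.1964     7,873.4182
Price P = Σ PV = 1,152.1964.
Macaulay duration = Σ(t·PV) / P = 7,873.4182 / 1,152.1964 = 6.83340 half-year periods.
In years: 6.83340 / 2 = 3.41670 years.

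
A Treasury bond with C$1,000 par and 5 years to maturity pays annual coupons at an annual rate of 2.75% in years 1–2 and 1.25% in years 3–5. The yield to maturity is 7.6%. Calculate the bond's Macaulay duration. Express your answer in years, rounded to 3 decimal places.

4.737 years

Periodic yield y = 0.076. Discount each cash flow and weight by its year:
  t   CF        PV=CF/(1+0.076)^t    t·PV
  1        27.50        25.5576        25.5576
  2        27.50        23.7524        47.5049
  3        12.50        10.0340        30.1019
  4        12.50         9.3253        37.3010
  5     1,012.50       701.9944     3,509.9722
  Σ                    770.6637     3,650.4377
Price P = Σ PV = 770.6637.
Macaulay duration = Σ(t·PV) / P = 3,650.4377 / 770.6637 = 4.73675 years.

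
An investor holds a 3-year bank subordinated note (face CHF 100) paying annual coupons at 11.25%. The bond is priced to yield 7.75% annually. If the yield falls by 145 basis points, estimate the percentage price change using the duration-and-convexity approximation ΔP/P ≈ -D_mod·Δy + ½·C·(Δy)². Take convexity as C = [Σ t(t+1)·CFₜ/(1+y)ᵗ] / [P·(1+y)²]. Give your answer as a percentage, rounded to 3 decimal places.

With y = 0.0775:
  t   CF        PV=CF/(1+0.0775)^t    t·PV        t(t+1)·PV
  1        11.25        10.4408        10.4408          20.8817
  2        11.25         9.6899        19.3797          58.1392
  3       111.25        88.9300       266.7899       1,067.1597
  Σ                    109.0607       296.6105       1,146.1806
P = 109.0607; D_Mac = 2.71968 yrs; D_mod = 2.52407 yrs; C = 9.05212.
Duration effect: -2.52407 × (-0.0145) = +0.036599
Convexity effect: 0.5 × 9.05212 × (-0.0145)² = +0.0009516
ΔP/P ≈ +0.036599 + 0.0009516 = +0.037551 = +3.7551%.

+3.755%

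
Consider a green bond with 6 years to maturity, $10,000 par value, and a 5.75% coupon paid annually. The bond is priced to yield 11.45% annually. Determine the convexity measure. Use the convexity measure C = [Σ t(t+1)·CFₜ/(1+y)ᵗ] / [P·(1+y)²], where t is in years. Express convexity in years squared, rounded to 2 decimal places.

27.27

With y = 0.1145:
  t   CF        PV=CF/(1+0.1145)^t    t·PV        t(t+1)·PV
  1       575.00       515.9264       515.9264       1,031.8528
  2       575.00       462.9219       925.8437       2,777.5312
  3       575.00       415.3628     1,246.0885       4,984.3539
  4       575.00       372.6898     1,490.7594       7,453.7968
  5       575.00       334.4009     1,672.0047      10,032.0280
  6    10,575.00     5,518.2318    33,109.3908     231,765.7354
  Σ                  7,619.5337    38,960.0134     258,045.2981
P = 7,619.5337.
Convexity = Σ t(t+1)·PV / [P·(1+y)²] = 258,045.2981 / (7,619.5337 × 1.242110) = 27.26512.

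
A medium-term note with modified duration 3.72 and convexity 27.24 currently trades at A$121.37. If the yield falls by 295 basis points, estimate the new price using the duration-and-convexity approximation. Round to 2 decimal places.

A$136.13

Duration effect: -D_mod·Δy = -3.72 × (-0.0295) = +0.109740
Convexity effect: ½·C·(Δy)² = 0.5 × 27.24 × (-0.0295)² = +0.011852805
ΔP/P ≈ +0.109740 + 0.011852805 = +0.121592805
New price ≈ 121.37 × (1 + 0.121592805) = 136.12771874285.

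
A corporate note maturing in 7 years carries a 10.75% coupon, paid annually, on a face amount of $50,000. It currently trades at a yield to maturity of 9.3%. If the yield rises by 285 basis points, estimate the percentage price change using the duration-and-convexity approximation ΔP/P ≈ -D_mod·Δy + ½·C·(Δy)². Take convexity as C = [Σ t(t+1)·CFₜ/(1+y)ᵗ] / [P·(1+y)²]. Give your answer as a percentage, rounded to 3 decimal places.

With y = 0.093:
  t   CF        PV=CF/(1+0.093)^t    t·PV        t(t+1)·PV
  1     5,375.00     4,917.6578     4,917.6578       9,835.3156
  2     5,375.00     4,499.2295     8,998.4590      26,995.3769
  3     5,375.00     4,116.4039    12,349.2117      49,396.8470
  4     5,375.00     3,766.1518    15,064.6072      75,323.0360
  5     5,375.00     3,445.7016    17,228.5078     103,371.0466
  6     5,375.00     3,152.5174    18,915.1046     132,405.7322
  7    55,375.00    29,714.7859   208,003.5014   1,664,028.0109
  Σ                 53,612.4479   285,477.0495   2,061,355.3653
P = 53,612.4479; D_Mac = 5.32483 yrs; D_mod = 4.87175 yrs; C = 32.18451.
Duration effect: -4.87175 × (+0.0285) = -0.138845
Convexity effect: 0.5 × 32.18451 × (0.0285)² = +0.0130709
ΔP/P ≈ -0.138845 + 0.0130709 = -0.125774 = -12.5774%.

-12.577%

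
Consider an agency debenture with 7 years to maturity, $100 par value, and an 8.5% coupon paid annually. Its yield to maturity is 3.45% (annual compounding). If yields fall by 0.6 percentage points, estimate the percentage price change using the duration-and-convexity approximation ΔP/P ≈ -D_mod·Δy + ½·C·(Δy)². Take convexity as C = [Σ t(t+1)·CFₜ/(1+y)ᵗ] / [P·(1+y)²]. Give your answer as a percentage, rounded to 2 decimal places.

With y = 0.0345:
  t   CF        PV=CF/(1+0.0345)^t    t·PV        t(t+1)·PV
  1         8.50         8.2165         8.2165          16.4331
  2         8.50         7.9425        15.8850          47.6551
  3         8.50         7.6776        23.0329          92.1316
  4         8.50         7.4216        29.6864         148.4318
  5         8.50         7.1741        35.8704         215.2225
  6         8.50         6.9348        41.6090         291.2630
  7       108.50        85.5690       598.9827       4,791.8620
  Σ                    130.9361       753.2830       5,602.9990
P = 130.9361; D_Mac = 5.75306 yrs; D_mod = 5.56119 yrs; C = 39.98527.
Duration effect: -5.56119 × (-0.006) = +0.033367
Convexity effect: 0.5 × 39.98527 × (-0.006)² = +0.0007197
ΔP/P ≈ +0.033367 + 0.0007197 = +0.034087 = +3.4087%.

+3.41%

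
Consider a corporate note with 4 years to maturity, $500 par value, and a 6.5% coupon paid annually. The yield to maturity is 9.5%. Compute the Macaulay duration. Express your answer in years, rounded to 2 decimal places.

Periodic yield y = 0.095. Discount each cash flow and weight by its year:
  t   CF        PV=CF/(1+0.095)^t    t·PV
  1        32.50        29.6804        29.6804
  2        32.50        27.1054        54.2107
  3        32.50        24.7538        74.2613
  4       532.50       370.3933     1,481.5732
  Σ                    451.9328     1,639.7256
Price P = Σ PV = 451.9328.
Macaulay duration = Σ(t·PV) / P = 1,639.7256 / 451.9328 = 3.62825 years.

3.63 years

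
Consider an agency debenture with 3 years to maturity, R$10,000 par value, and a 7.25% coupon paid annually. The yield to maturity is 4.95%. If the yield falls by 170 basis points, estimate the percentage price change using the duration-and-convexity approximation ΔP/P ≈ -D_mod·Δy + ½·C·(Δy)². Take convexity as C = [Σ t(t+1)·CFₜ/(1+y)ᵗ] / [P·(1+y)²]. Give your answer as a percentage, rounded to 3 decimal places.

With y = 0.0495:
  t   CF        PV=CF/(1+0.0495)^t    t·PV        t(t+1)·PV
  1       725.00       690.8051       690.8051       1,381.6103
  2       725.00       658.2231     1,316.4462       3,949.3386
  3    10,725.00     9,277.9061    27,833.7183     111,334.8730
  Σ                 10,626.9343    29,840.9696     116,665.8219
P = 10,626.9343; D_Mac = 2.80805 yrs; D_mod = 2.67561 yrs; C = 9.96714.
Duration effect: -2.67561 × (-0.017) = +0.045485
Convexity effect: 0.5 × 9.96714 × (-0.017)² = +0.0014403
ΔP/P ≈ +0.045485 + 0.0014403 = +0.046926 = +4.6926%.

+4.693%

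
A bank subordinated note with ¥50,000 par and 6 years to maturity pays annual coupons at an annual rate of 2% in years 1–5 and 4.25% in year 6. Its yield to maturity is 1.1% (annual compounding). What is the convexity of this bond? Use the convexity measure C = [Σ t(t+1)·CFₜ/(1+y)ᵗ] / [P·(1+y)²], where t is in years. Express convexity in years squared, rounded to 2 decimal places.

With y = 0.011:
  t   CF        PV=CF/(1+0.011)^t    t·PV        t(t+1)·PV
  1     1,000.00       989.1197       989.1197       1,978.2394
  2     1,000.00       978.3577     1,956.7155       5,870.1465
  3     1,000.00       967.7129     2,903.1387      11,612.5549
  4     1,000.00       957.1839     3,828.7355      19,143.6777
  5     1,000.00       946.7694     4,733.8471      28,403.0826
  6    52,125.00    48,813.4085   292,880.4511   2,050,163.1579
  Σ                 53,652.5522   307,292.0077   2,117,170.8589
P = 53,652.5522.
Convexity = Σ t(t+1)·PV / [P·(1+y)²] = 2,117,170.8589 / (53,652.5522 × 1.022121) = 38.60675.

38.61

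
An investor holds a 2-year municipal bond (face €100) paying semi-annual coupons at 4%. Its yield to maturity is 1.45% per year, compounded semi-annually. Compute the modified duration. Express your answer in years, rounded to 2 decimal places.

1.93 years

Periodic yield y = 0.00725. First find Macaulay duration:
  t   CF        PV=CF/(1+0.00725)^t    t·PV
  1         2.00         1.9856         1.9856
  2         2.00         1.9713         3.9426
  3         2.00         1.9571         5.8714
  4       102.00        99.0948       396.3794
  Σ                    105.0089       408.1790
P = 105.0089; Macaulay duration = 408.1790 / 105.0089 = 3.88709 half-year periods = 1.94354 years.
Modified duration = D_Mac / (1 + y) = 1.94354 / 1.00725 = 1.92956 years.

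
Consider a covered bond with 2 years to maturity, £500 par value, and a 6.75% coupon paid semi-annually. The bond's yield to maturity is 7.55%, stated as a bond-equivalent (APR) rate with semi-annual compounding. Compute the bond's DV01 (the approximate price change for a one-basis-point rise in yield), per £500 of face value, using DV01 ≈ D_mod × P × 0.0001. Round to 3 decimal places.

£0.090

Periodic yield y = 0.03775.
  t   CF        PV=CF/(1+0.03775)^t    t·PV
  1       16.875        16.2611        16.2611
  2       16.875        15.6696        31.3392
  3       16.875        15.0996        45.2988
  4      516.875       445.6712     1,782.6848
  Σ                    492.7015     1,875.5839
P = 492.7015; D_Mac = 3.80673 half-year periods = 1.90337 yrs; D_mod = 1.83413 yrs.
DV01 ≈ 1.83413 × 492.7015 × 0.0001 = 0.090368.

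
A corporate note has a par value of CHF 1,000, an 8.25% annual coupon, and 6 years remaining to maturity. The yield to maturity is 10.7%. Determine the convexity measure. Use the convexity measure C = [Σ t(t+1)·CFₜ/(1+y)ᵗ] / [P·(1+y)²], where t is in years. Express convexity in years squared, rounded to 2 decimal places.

With y = 0.107:
  t   CF        PV=CF/(1+0.107)^t    t·PV        t(t+1)·PV
  1        82.50        74.5257        74.5257         149.0515
  2        82.50        67.3223       134.6445         403.9336
  3        82.50        60.8151       182.4452         729.7806
  4        82.50        54.9368       219.7473       1,098.7363
  5        82.50        49.6268       248.1338       1,488.8025
  6     1,082.50       588.2232     3,529.3394      24,705.3761
  Σ                    895.4499     4,388.8359      28,575.6806
P = 895.4499.
Convexity = Σ t(t+1)·PV / [P·(1+y)²] = 28,575.6806 / (895.4499 × 1.225449) = 26.04114.

26.04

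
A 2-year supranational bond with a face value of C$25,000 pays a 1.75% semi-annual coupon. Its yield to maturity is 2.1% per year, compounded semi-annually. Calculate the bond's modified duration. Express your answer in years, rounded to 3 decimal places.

Periodic yield y = 0.0105. First find Macaulay duration:
  t   CF        PV=CF/(1+0.0105)^t    t·PV
  1       218.75       216.4770       216.4770
  2       218.75       214.2276       428.4552
  3       218.75       212.0016       636.0048
  4    25,218.75    24,186.7928    96,747.1714
  Σ                 24,829.4990    98,028.1083
P = 24,829.4990; Macaulay duration = 98,028.1083 / 24,829.4990 = 3.94805 half-year periods = 1.97403 years.
Modified duration = D_Mac / (1 + y) = 1.97403 / 1.0105 = 1.95351 years.

1.954 years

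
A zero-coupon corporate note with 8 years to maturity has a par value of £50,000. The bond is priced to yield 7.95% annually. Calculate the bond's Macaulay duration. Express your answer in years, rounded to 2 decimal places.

A zero-coupon bond has a single cash flow at maturity, so its Macaulay duration equals its maturity: 8 years.

8.00 years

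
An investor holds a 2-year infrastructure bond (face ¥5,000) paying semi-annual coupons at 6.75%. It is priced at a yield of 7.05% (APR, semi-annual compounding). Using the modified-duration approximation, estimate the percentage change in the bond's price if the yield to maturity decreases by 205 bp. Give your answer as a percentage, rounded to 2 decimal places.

+3.77%

Periodic yield y = 0.03525. Modified duration first:
  t   CF        PV=CF/(1+0.03525)^t    t·PV
  1       168.75       163.0041       163.0041
  2       168.75       157.4539       314.9077
  3       168.75       152.0926       456.2778
  4     5,168.75     4,499.9177    17,999.6708
  Σ                  4,972.4682    18,933.8604
P = 4,972.4682; D_Mac = 3.80774 half-year periods = 1.90387 yrs; D_mod = 1.90387/(1+0.03525) = 1.83904 yrs.
ΔP/P ≈ -D_mod · Δy = -1.83904 × (-0.0205) = +0.037700 = +3.7700%.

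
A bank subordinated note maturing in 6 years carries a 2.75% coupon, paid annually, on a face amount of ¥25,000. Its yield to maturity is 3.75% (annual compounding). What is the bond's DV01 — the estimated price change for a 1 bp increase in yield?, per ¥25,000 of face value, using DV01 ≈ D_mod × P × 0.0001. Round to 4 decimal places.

Periodic yield y = 0.0375.
  t   CF        PV=CF/(1+0.0375)^t    t·PV
  1       687.50       662.6506       662.6506
  2       687.50       638.6994     1,277.3988
  3       687.50       615.6139     1,846.8416
  4       687.50       593.3628     2,373.4510
  5       687.50       571.9159     2,859.5795
  6    25,687.50    20,596.4896   123,578.9376
  Σ                 23,678.7321   132,598.8591
P = 23,678.7321; D_Mac = 5.59991 yrs; D_mod = 5.39751 yrs.
DV01 ≈ 5.39751 × 23,678.7321 × 0.0001 = 12.780613.

¥12.7806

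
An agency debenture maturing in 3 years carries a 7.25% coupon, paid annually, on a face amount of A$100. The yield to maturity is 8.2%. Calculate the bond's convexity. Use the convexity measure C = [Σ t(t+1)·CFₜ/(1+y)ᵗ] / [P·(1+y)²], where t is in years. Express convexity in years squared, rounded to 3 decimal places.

9.338

With y = 0.082:
  t   CF        PV=CF/(1+0.082)^t    t·PV        t(t+1)·PV
  1         7.25         6.7006         6.7006          13.4011
  2         7.25         6.1927        12.3855          37.1565
  3       107.25        84.6673       254.0018       1,016.0072
  Σ                     97.5606       273.0878       1,066.5648
P = 97.5606.
Convexity = Σ t(t+1)·PV / [P·(1+y)²] = 1,066.5648 / (97.5606 × 1.170724) = 9.33810.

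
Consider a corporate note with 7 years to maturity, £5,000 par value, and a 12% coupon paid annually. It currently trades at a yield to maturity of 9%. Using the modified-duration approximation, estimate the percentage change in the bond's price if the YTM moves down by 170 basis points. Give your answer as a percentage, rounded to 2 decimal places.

+8.18%

Periodic yield y = 0.09. Modified duration first:
  t   CF        PV=CF/(1+0.09)^t    t·PV
  1       600.00       550.4587       550.4587
  2       600.00       505.0080     1,010.0160
  3       600.00       463.3101     1,389.9303
  4       600.00       425.0551     1,700.2205
  5       600.00       389.9588     1,949.7942
  6       600.00       357.7604     2,146.5624
  7     5,600.00     3,063.3918    21,443.7424
  Σ                  5,754.9429    30,190.7244
P = 5,754.9429; D_Mac = 5.24605 yrs; D_mod = 5.24605/(1+0.09) = 4.81289 yrs.
ΔP/P ≈ -D_mod · Δy = -4.81289 × (-0.017) = +0.081819 = +8.1819%.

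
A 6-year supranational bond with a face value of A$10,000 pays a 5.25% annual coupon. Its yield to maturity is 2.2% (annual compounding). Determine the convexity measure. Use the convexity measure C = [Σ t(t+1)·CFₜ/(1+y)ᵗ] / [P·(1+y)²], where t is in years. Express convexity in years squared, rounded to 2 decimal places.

34.51

With y = 0.022:
  t   CF        PV=CF/(1+0.022)^t    t·PV        t(t+1)·PV
  1       525.00       513.6986       513.6986       1,027.3973
  2       525.00       502.6405     1,005.2811       3,015.8432
  3       525.00       491.8205     1,475.4615       5,901.8459
  4       525.00       481.2334     1,924.9334       9,624.6671
  5       525.00       470.8741     2,354.3706      14,126.2237
  6    10,525.00     9,236.6977    55,420.1861     387,941.3030
  Σ                 11,696.9648    62,693.9313     421,637.2801
P = 11,696.9648.
Convexity = Σ t(t+1)·PV / [P·(1+y)²] = 421,637.2801 / (11,696.9648 × 1.044484) = 34.51152.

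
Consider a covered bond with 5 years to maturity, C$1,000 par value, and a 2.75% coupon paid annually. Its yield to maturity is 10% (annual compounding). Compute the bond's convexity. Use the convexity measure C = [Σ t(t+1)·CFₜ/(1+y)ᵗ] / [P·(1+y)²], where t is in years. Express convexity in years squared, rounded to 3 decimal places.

22.736

With y = 0.1:
  t   CF        PV=CF/(1+0.1)^t    t·PV        t(t+1)·PV
  1        27.50        25.0000        25.0000          50.0000
  2        27.50        22.7273        45.4545         136.3636
  3        27.50        20.6612        61.9835         247.9339
  4        27.50        18.7829        75.1315         375.6574
  5     1,027.50       637.9967     3,189.9833      19,139.8998
  Σ                    725.1680     3,397.5528      19,949.8547
P = 725.1680.
Convexity = Σ t(t+1)·PV / [P·(1+y)²] = 19,949.8547 / (725.1680 × 1.210000) = 22.73609.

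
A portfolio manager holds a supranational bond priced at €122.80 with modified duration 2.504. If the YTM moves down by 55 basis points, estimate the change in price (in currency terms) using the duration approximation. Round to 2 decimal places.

Duration approximation: ΔP/P ≈ -D_mod · Δy = -2.504 × (-0.0055) = +0.013772.
ΔP ≈ 122.80 × (+0.013772) = +1.6912016.

+€1.69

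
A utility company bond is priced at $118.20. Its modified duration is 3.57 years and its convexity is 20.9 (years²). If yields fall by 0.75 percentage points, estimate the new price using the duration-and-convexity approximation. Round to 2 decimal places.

$121.43

Duration effect: -D_mod·Δy = -3.57 × (-0.0075) = +0.026775
Convexity effect: ½·C·(Δy)² = 0.5 × 20.9 × (-0.0075)² = +0.0005878125
ΔP/P ≈ +0.026775 + 0.0005878125 = +0.0273628125
New price ≈ 118.20 × (1 + 0.0273628125) = 121.4342844375.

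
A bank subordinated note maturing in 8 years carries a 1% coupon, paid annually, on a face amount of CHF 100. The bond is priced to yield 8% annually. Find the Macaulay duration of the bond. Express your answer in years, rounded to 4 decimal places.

7.6249 years

Periodic yield y = 0.08. Discount each cash flow and weight by its year:
  t   CF        PV=CF/(1+0.08)^t    t·PV
  1         1.00         0.9259         0.9259
  2         1.00         0.8573         1.7147
  3         1.00         0.7938         2.3815
  4         1.00         0.7350         2.9401
  5         1.00         0.6806         3.4029
  6         1.00         0.6302         3.7810
  7         1.00         0.5835         4.0844
  8       101.00        54.5672       436.5373
  Σ                     59.7735       455.7678
Price P = Σ PV = 59.7735.
Macaulay duration = Σ(t·PV) / P = 455.7678 / 59.7735 = 7.62491 years.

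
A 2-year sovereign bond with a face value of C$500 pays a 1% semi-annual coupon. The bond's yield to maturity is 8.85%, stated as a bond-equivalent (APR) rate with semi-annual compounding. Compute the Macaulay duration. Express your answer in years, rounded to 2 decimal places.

1.98 years

Periodic yield y = 0.04425. Discount each cash flow and weight by its period:
  t   CF        PV=CF/(1+0.04425)^t    t·PV
  1         2.50         2.3941         2.3941
  2         2.50         2.2926         4.5852
  3         2.50         2.1955         6.5864
  4       502.50       422.5889     1,690.3558
  Σ                    429.4711     1,703.9215
Price P = Σ PV = 429.4711.
Macaulay duration = Σ(t·PV) / P = 1,703.9215 / 429.4711 = 3.96749 half-year periods.
In years: 3.96749 / 2 = 1.98374 years.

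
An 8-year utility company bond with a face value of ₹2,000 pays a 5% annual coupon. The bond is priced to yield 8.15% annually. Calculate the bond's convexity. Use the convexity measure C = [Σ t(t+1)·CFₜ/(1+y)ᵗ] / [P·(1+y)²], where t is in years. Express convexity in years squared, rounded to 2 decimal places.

47.85

With y = 0.0815:
  t   CF        PV=CF/(1+0.0815)^t    t·PV        t(t+1)·PV
  1       100.00        92.4642        92.4642         184.9283
  2       100.00        85.4962       170.9925         512.9774
  3       100.00        79.0534       237.1601         948.6405
  4       100.00        73.0960       292.3842       1,461.9210
  5       100.00        67.5877       337.9383       2,027.6297
  6       100.00        62.4944       374.9662       2,624.7633
  7       100.00        57.7849       404.4943       3,235.9542
  8     2,100.00     1,122.0368     8,976.2945      80,786.6503
  Σ                  1,640.0135    10,886.6942      91,783.4646
P = 1,640.0135.
Convexity = Σ t(t+1)·PV / [P·(1+y)²] = 91,783.4646 / (1,640.0135 × 1.169642) = 47.84802.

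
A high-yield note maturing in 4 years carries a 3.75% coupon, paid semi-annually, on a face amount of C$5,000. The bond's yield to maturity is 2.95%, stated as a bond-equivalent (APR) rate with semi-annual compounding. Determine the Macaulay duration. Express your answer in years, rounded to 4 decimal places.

Periodic yield y = 0.01475. Discount each cash flow and weight by its period:
  t   CF        PV=CF/(1+0.01475)^t    t·PV
  1        93.75        92.3873        92.3873
  2        93.75        91.0444       182.0888
  3        93.75        89.7210       269.1630
  4        93.75        88.4168       353.6674
  5        93.75        87.1317       435.6583
  6        93.75        85.8651       515.1909
  7        93.75        84.6170       592.3193
  8     5,093.75     4,530.6983    36,245.5866
  Σ                  5,149.8817    38,686.0616
Price P = Σ PV = 5,149.8817.
Macaulay duration = Σ(t·PV) / P = 38,686.0616 / 5,149.8817 = 7.51203 half-year periods.
In years: 7.51203 / 2 = 3.75601 years.

3.7560 years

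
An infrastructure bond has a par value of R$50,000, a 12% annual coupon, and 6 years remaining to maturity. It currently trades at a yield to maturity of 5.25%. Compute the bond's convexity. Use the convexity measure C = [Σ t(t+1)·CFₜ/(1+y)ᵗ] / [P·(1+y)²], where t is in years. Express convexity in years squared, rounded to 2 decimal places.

With y = 0.0525:
  t   CF        PV=CF/(1+0.0525)^t    t·PV        t(t+1)·PV
  1     6,000.00     5,700.7126     5,700.7126      11,401.4252
  2     6,000.00     5,416.3540    10,832.7080      32,498.1240
  3     6,000.00     5,146.1796    15,438.5387      61,754.1549
  4     6,000.00     4,889.4818    19,557.9271      97,789.6357
  5     6,000.00     4,645.5884    23,227.9420     139,367.6518
  6    56,000.00    41,196.0332   247,176.1995   1,730,233.3963
  Σ                 66,994.3496   321,934.0279   2,073,044.3879
P = 66,994.3496.
Convexity = Σ t(t+1)·PV / [P·(1+y)²] = 2,073,044.3879 / (66,994.3496 × 1.107756) = 27.93356.

27.93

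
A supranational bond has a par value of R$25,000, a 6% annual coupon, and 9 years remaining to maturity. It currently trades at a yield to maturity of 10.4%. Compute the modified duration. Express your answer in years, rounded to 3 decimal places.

6.243 years

Periodic yield y = 0.104. First find Macaulay duration:
  t   CF        PV=CF/(1+0.104)^t    t·PV
  1     1,500.00     1,358.6957     1,358.6957
  2     1,500.00     1,230.7026     2,461.4052
  3     1,500.00     1,114.7668     3,344.3005
  4     1,500.00     1,009.7526     4,039.0103
  5     1,500.00       914.6309     4,573.1547
  6     1,500.00       828.4701     4,970.8204
  7     1,500.00       750.4258     5,252.9805
  8     1,500.00       679.7335     5,437.8680
  9    26,500.00    10,877.3778    97,896.4003
  Σ                 18,764.5557   129,334.6354
P = 18,764.5557; Macaulay duration = 129,334.6354 / 18,764.5557 = 6.89250 years.
Modified duration = D_Mac / (1 + y) = 6.89250 / 1.104 = 6.24320 years.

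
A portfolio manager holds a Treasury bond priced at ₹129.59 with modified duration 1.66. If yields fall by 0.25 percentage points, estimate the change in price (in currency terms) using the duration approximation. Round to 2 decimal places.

+₹0.54

Duration approximation: ΔP/P ≈ -D_mod · Δy = -1.66 × (-0.0025) = +0.004150.
ΔP ≈ 129.59 × (+0.004150) = +0.5377985.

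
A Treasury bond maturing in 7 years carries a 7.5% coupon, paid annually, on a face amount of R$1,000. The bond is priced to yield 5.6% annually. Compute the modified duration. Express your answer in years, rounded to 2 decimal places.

5.46 years

Periodic yield y = 0.056. First find Macaulay duration:
  t   CF        PV=CF/(1+0.056)^t    t·PV
  1        75.00        71.0227        71.0227
  2        75.00        67.2564       134.5127
  3        75.00        63.6897       191.0692
  4        75.00        60.3123       241.2490
  5        75.00        57.1139       285.5694
  6        75.00        54.0851       324.5107
  7     1,075.00       734.1098     5,138.7688
  Σ                  1,107.5899     6,386.7026
P = 1,107.5899; Macaulay duration = 6,386.7026 / 1,107.5899 = 5.76631 years.
Modified duration = D_Mac / (1 + y) = 5.76631 / 1.056 = 5.46052 years.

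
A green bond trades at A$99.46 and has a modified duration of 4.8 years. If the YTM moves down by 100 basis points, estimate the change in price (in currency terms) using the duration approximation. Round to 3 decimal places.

+A$4.774

Duration approximation: ΔP/P ≈ -D_mod · Δy = -4.8 × (-0.01) = +0.048000.
ΔP ≈ 99.46 × (+0.048000) = +4.77408.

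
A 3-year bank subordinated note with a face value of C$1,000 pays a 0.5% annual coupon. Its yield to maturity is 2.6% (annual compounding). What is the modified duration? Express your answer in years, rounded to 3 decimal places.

Periodic yield y = 0.026. First find Macaulay duration:
  t   CF        PV=CF/(1+0.026)^t    t·PV
  1         5.00         4.8733         4.8733
  2         5.00         4.7498         9.4996
  3     1,005.00       930.5163     2,791.5489
  Σ                    940.1394     2,805.9218
P = 940.1394; Macaulay duration = 2,805.9218 / 940.1394 = 2.98458 years.
Modified duration = D_Mac / (1 + y) = 2.98458 / 1.026 = 2.90895 years.

2.909 years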